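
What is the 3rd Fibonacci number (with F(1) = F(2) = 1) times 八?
Convert the 3rd Fibonacci number (with F(1) = F(2) = 1) (Fibonacci index) → 1, 1, 2 → 2 (decimal)
Convert 八 (Chinese numeral) → 8 (decimal)
Compute 2 × 8 = 16
16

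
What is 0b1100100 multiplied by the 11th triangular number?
Convert 0b1100100 (binary) → 64 + 32 + 4 = 100 (decimal)
Convert the 11th triangular number (triangular index) → 11×12/2 = 66 (decimal)
Compute 100 × 66 = 6600
6600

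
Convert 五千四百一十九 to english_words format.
Convert 五千四百一十九 (Chinese numeral) → 5×1000 + 4×100 + 1×10 + 9 = 5419 (decimal)
Convert 5419 (decimal) → 5419 = 5×1000 + 4×100 + 19 → five thousand four hundred nineteen (English words)
five thousand four hundred nineteen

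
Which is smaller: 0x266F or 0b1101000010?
Convert 0x266F (hexadecimal) → 2×4096 + 6×256 + 6×16 + 15 = 9839 (decimal)
Convert 0b1101000010 (binary) → 512 + 256 + 64 + 2 = 834 (decimal)
Compare 9839 vs 834: smaller = 834
834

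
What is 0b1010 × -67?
Convert 0b1010 (binary) → 8 + 2 = 10 (decimal)
Compute 10 × -67 = -670
-670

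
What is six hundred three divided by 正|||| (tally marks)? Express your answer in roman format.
Convert six hundred three (English words) → 6×100 + 3 = 603 (decimal)
Convert 正|||| (tally marks) → 5 + 4 = 9 (decimal)
Compute 603 ÷ 9 = 67
Convert 67 (decimal) → 67 = 50 + 10 + 5 + 1 + 1 → LXVII (Roman numeral)
LXVII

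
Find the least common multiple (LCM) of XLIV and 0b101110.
Convert XLIV (Roman numeral) → 40 + 4 = 44 (decimal)
Convert 0b101110 (binary) → 32 + 8 + 4 + 2 = 46 (decimal)
Compute lcm(44, 46) = 1012
1012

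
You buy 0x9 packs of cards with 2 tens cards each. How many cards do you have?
Convert 2 tens (place-value notation) → 2×10 = 20 (decimal)
Convert 0x9 (hexadecimal) → 9 (decimal)
Compute 20 × 9 = 180
180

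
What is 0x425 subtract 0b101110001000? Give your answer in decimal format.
Convert 0x425 (hexadecimal) → 4×256 + 2×16 + 5 = 1061 (decimal)
Convert 0b101110001000 (binary) → 2048 + 512 + 256 + 128 + 8 = 2952 (decimal)
Compute 1061 - 2952 = -1891
-1891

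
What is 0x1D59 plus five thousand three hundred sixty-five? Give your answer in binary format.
Convert 0x1D59 (hexadecimal) → 1×4096 + 13×256 + 5×16 + 9 = 7513 (decimal)
Convert five thousand three hundred sixty-five (English words) → 5×1000 + 3×100 + 65 = 5365 (decimal)
Compute 7513 + 5365 = 12878
Convert 12878 (decimal) → 12878 = 8192 + 4096 + 512 + 64 + 8 + 4 + 2 → 0b11001001001110 (binary)
0b11001001001110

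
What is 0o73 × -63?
Convert 0o73 (octal) → 7×8 + 3 = 59 (decimal)
Compute 59 × -63 = -3717
-3717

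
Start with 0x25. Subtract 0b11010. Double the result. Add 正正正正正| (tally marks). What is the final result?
Convert 0x25 (hexadecimal) → 2×16 + 5 = 37 (decimal)
Start: 37
Convert 0b11010 (binary) → 16 + 8 + 2 = 26 (decimal)
37 - 26 = 11
11 × 2 = 22
Convert 正正正正正| (tally marks) → 5 + 5 + 5 + 5 + 5 + 1 = 26 (decimal)
22 + 26 = 48
48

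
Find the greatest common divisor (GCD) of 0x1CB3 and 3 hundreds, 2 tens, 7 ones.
Convert 0x1CB3 (hexadecimal) → 1×4096 + 12×256 + 11×16 + 3 = 7347 (decimal)
Convert 3 hundreds, 2 tens, 7 ones (place-value notation) → 3×100 + 2×10 + 7 = 327 (decimal)
Compute gcd(7347, 327) = 3
3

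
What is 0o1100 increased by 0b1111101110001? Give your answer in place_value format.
Convert 0o1100 (octal) → 1×512 + 1×64 = 576 (decimal)
Convert 0b1111101110001 (binary) → 4096 + 2048 + 1024 + 512 + 256 + 64 + 32 + 16 + 1 = 8049 (decimal)
Compute 576 + 8049 = 8625
Convert 8625 (decimal) → 8625 = 8×1000 + 6×100 + 2×10 + 5 → 8 thousands, 6 hundreds, 2 tens, 5 ones (place-value notation)
8 thousands, 6 hundreds, 2 tens, 5 ones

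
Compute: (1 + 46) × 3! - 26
Convert 3! (factorial) → 6 (decimal)
Expression in decimal: (1 + 46) × 6 - 26
Parentheses first: 1 + 46 = 47
Multiply: 47 × 6 = 282
Subtract: 282 - 26 = 256
256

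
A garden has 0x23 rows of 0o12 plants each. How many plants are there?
Convert 0o12 (octal) → 1×8 + 2 = 10 (decimal)
Convert 0x23 (hexadecimal) → 2×16 + 3 = 35 (decimal)
Compute 10 × 35 = 350
350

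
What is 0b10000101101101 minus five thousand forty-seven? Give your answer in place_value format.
Convert 0b10000101101101 (binary) → 8192 + 256 + 64 + 32 + 8 + 4 + 1 = 8557 (decimal)
Convert five thousand forty-seven (English words) → 5×1000 + 47 = 5047 (decimal)
Compute 8557 - 5047 = 3510
Convert 3510 (decimal) → 3510 = 3×1000 + 5×100 + 1×10 → 3 thousands, 5 hundreds, 1 ten (place-value notation)
3 thousands, 5 hundreds, 1 ten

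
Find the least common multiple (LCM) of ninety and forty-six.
Convert ninety (English words) → 90 (decimal)
Convert forty-six (English words) → 46 (decimal)
Compute lcm(90, 46) = 2070
2070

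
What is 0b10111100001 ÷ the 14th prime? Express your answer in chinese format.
Convert 0b10111100001 (binary) → 1024 + 256 + 128 + 64 + 32 + 1 = 1505 (decimal)
Convert the 14th prime (prime index) → 43 (decimal)
Compute 1505 ÷ 43 = 35
Convert 35 (decimal) → 35 = 3×10 + 5 → 三十五 (Chinese numeral)
三十五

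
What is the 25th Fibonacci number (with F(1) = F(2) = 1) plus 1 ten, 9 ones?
The 25th Fibonacci number (with F(1) = F(2) = 1) = 75025
Convert 1 ten, 9 ones (place-value notation) → 1×10 + 9 = 19 (decimal)
Compute 75025 + 19 = 75044
75044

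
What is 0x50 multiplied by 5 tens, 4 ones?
Convert 0x50 (hexadecimal) → 5×16 = 80 (decimal)
Convert 5 tens, 4 ones (place-value notation) → 5×10 + 4 = 54 (decimal)
Compute 80 × 54 = 4320
4320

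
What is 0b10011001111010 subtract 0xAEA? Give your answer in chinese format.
Convert 0b10011001111010 (binary) → 8192 + 1024 + 512 + 64 + 32 + 16 + 8 + 2 = 9850 (decimal)
Convert 0xAEA (hexadecimal) → 10×256 + 14×16 + 10 = 2794 (decimal)
Compute 9850 - 2794 = 7056
Convert 7056 (decimal) → 7056 = 7×1000 + 5×10 + 6 → 七千零五十六 (Chinese numeral)
七千零五十六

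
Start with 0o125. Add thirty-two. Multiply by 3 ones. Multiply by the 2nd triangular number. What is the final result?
Convert 0o125 (octal) → 1×64 + 2×8 + 5 = 85 (decimal)
Start: 85
Convert thirty-two (English words) → 32 (decimal)
85 + 32 = 117
Convert 3 ones (place-value notation) → 3 (decimal)
117 × 3 = 351
Convert the 2nd triangular number (triangular index) → 2×3/2 = 3 (decimal)
351 × 3 = 1053
1053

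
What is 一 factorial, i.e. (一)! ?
Convert 一 (Chinese numeral) → 1 (decimal)
Compute 1! = 1
1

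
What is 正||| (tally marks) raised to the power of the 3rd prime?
Convert 正||| (tally marks) → 5 + 3 = 8 (decimal)
Convert the 3rd prime (prime index) → 5 (decimal)
Compute 8 ^ 5 = 32768
32768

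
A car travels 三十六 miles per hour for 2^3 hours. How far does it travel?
Convert 三十六 (Chinese numeral) → 3×10 + 6 = 36 (decimal)
Convert 2^3 (power) → 8 (decimal)
Compute 36 × 8 = 288
288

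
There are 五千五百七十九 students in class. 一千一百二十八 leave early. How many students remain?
Convert 五千五百七十九 (Chinese numeral) → 5×1000 + 5×100 + 7×10 + 9 = 5579 (decimal)
Convert 一千一百二十八 (Chinese numeral) → 1×1000 + 1×100 + 2×10 + 8 = 1128 (decimal)
Compute 5579 - 1128 = 4451
4451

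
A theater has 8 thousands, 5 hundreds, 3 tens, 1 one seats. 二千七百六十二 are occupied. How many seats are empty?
Convert 8 thousands, 5 hundreds, 3 tens, 1 one (place-value notation) → 8×1000 + 5×100 + 3×10 + 1 = 8531 (decimal)
Convert 二千七百六十二 (Chinese numeral) → 2×1000 + 7×100 + 6×10 + 2 = 2762 (decimal)
Compute 8531 - 2762 = 5769
5769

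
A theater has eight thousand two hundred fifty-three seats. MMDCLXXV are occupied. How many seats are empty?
Convert eight thousand two hundred fifty-three (English words) → 8×1000 + 2×100 + 53 = 8253 (decimal)
Convert MMDCLXXV (Roman numeral) → 1000 + 1000 + 500 + 100 + 50 + 10 + 10 + 5 = 2675 (decimal)
Compute 8253 - 2675 = 5578
5578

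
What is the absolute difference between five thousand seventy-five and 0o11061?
Convert five thousand seventy-five (English words) → 5×1000 + 75 = 5075 (decimal)
Convert 0o11061 (octal) → 1×4096 + 1×512 + 6×8 + 1 = 4657 (decimal)
Compute |5075 - 4657| = 418
418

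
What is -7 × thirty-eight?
Convert thirty-eight (English words) → 38 (decimal)
Compute -7 × 38 = -266
-266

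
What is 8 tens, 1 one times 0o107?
Convert 8 tens, 1 one (place-value notation) → 8×10 + 1 = 81 (decimal)
Convert 0o107 (octal) → 1×64 + 7 = 71 (decimal)
Compute 81 × 71 = 5751
5751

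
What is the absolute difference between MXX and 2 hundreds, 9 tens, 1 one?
Convert MXX (Roman numeral) → 1000 + 10 + 10 = 1020 (decimal)
Convert 2 hundreds, 9 tens, 1 one (place-value notation) → 2×100 + 9×10 + 1 = 291 (decimal)
Compute |1020 - 291| = 729
729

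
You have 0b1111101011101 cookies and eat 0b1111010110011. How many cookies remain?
Convert 0b1111101011101 (binary) → 4096 + 2048 + 1024 + 512 + 256 + 64 + 16 + 8 + 4 + 1 = 8029 (decimal)
Convert 0b1111010110011 (binary) → 4096 + 2048 + 1024 + 512 + 128 + 32 + 16 + 2 + 1 = 7859 (decimal)
Compute 8029 - 7859 = 170
170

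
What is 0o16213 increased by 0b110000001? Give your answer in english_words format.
Convert 0o16213 (octal) → 1×4096 + 6×512 + 2×64 + 1×8 + 3 = 7307 (decimal)
Convert 0b110000001 (binary) → 256 + 128 + 1 = 385 (decimal)
Compute 7307 + 385 = 7692
Convert 7692 (decimal) → 7692 = 7×1000 + 6×100 + 92 → seven thousand six hundred ninety-two (English words)
seven thousand six hundred ninety-two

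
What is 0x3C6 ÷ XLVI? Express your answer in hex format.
Convert 0x3C6 (hexadecimal) → 3×256 + 12×16 + 6 = 966 (decimal)
Convert XLVI (Roman numeral) → 40 + 5 + 1 = 46 (decimal)
Compute 966 ÷ 46 = 21
Convert 21 (decimal) → 21 = 1×16 + 5 → 0x15 (hexadecimal)
0x15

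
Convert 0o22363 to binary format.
Convert 0o22363 (octal) → 2×4096 + 2×512 + 3×64 + 6×8 + 3 = 9459 (decimal)
Convert 9459 (decimal) → 9459 = 8192 + 1024 + 128 + 64 + 32 + 16 + 2 + 1 → 0b10010011110011 (binary)
0b10010011110011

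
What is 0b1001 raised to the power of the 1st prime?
Convert 0b1001 (binary) → 8 + 1 = 9 (decimal)
Convert the 1st prime (prime index) → 2 (decimal)
Compute 9 ^ 2 = 81
81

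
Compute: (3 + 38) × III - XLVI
Convert III (Roman numeral) → 1 + 1 + 1 = 3 (decimal)
Convert XLVI (Roman numeral) → 40 + 5 + 1 = 46 (decimal)
Expression in decimal: (3 + 38) × 3 - 46
Parentheses first: 3 + 38 = 41
Multiply: 41 × 3 = 123
Subtract: 123 - 46 = 77
77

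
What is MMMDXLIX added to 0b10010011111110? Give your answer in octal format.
Convert MMMDXLIX (Roman numeral) → 1000 + 1000 + 1000 + 500 + 40 + 9 = 3549 (decimal)
Convert 0b10010011111110 (binary) → 8192 + 1024 + 128 + 64 + 32 + 16 + 8 + 4 + 2 = 9470 (decimal)
Compute 3549 + 9470 = 13019
Convert 13019 (decimal) → 13019 = 3×4096 + 1×512 + 3×64 + 3×8 + 3 → 0o31333 (octal)
0o31333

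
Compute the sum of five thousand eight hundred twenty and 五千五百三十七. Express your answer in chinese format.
Convert five thousand eight hundred twenty (English words) → 5×1000 + 8×100 + 20 = 5820 (decimal)
Convert 五千五百三十七 (Chinese numeral) → 5×1000 + 5×100 + 3×10 + 7 = 5537 (decimal)
Compute 5820 + 5537 = 11357
Convert 11357 (decimal) → 11357 = 1×10000 + 1×1000 + 3×100 + 5×10 + 7 → 一万一千三百五十七 (Chinese numeral)
一万一千三百五十七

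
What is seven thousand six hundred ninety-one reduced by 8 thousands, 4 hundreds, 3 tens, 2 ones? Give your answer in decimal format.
Convert seven thousand six hundred ninety-one (English words) → 7×1000 + 6×100 + 91 = 7691 (decimal)
Convert 8 thousands, 4 hundreds, 3 tens, 2 ones (place-value notation) → 8×1000 + 4×100 + 3×10 + 2 = 8432 (decimal)
Compute 7691 - 8432 = -741
-741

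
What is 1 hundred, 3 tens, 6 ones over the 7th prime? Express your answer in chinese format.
Convert 1 hundred, 3 tens, 6 ones (place-value notation) → 1×100 + 3×10 + 6 = 136 (decimal)
Convert the 7th prime (prime index) → 17 (decimal)
Compute 136 ÷ 17 = 8
Convert 8 (decimal) → 八 (Chinese numeral)
八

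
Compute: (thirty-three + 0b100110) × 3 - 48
Convert thirty-three (English words) → 33 (decimal)
Convert 0b100110 (binary) → 32 + 4 + 2 = 38 (decimal)
Expression in decimal: (33 + 38) × 3 - 48
Parentheses first: 33 + 38 = 71
Multiply: 71 × 3 = 213
Subtract: 213 - 48 = 165
165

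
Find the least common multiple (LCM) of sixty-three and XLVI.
Convert sixty-three (English words) → 63 (decimal)
Convert XLVI (Roman numeral) → 40 + 5 + 1 = 46 (decimal)
Compute lcm(63, 46) = 2898
2898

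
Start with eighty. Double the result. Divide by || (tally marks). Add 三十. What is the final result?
Convert eighty (English words) → 80 (decimal)
Start: 80
80 × 2 = 160
Convert || (tally marks) → 2 (decimal)
160 ÷ 2 = 80
Convert 三十 (Chinese numeral) → 3×10 = 30 (decimal)
80 + 30 = 110
110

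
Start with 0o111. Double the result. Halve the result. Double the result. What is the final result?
Convert 0o111 (octal) → 1×64 + 1×8 + 1 = 73 (decimal)
Start: 73
73 × 2 = 146
146 ÷ 2 = 73
73 × 2 = 146
146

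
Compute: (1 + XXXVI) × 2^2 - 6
Convert XXXVI (Roman numeral) → 10 + 10 + 10 + 5 + 1 = 36 (decimal)
Convert 2^2 (power) → 4 (decimal)
Expression in decimal: (1 + 36) × 4 - 6
Parentheses first: 1 + 36 = 37
Multiply: 37 × 4 = 148
Subtract: 148 - 6 = 142
142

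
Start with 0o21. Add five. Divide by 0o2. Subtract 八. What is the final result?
Convert 0o21 (octal) → 2×8 + 1 = 17 (decimal)
Start: 17
Convert five (English words) → 5 (decimal)
17 + 5 = 22
Convert 0o2 (octal) → 2 (decimal)
22 ÷ 2 = 11
Convert 八 (Chinese numeral) → 8 (decimal)
11 - 8 = 3
3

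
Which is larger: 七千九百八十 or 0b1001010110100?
Convert 七千九百八十 (Chinese numeral) → 7×1000 + 9×100 + 8×10 = 7980 (decimal)
Convert 0b1001010110100 (binary) → 4096 + 512 + 128 + 32 + 16 + 4 = 4788 (decimal)
Compare 7980 vs 4788: larger = 7980
7980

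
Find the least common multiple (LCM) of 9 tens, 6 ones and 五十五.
Convert 9 tens, 6 ones (place-value notation) → 9×10 + 6 = 96 (decimal)
Convert 五十五 (Chinese numeral) → 5×10 + 5 = 55 (decimal)
Compute lcm(96, 55) = 5280
5280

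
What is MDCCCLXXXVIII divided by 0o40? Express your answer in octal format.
Convert MDCCCLXXXVIII (Roman numeral) → 1000 + 500 + 100 + 100 + 100 + 50 + 10 + 10 + 10 + 5 + 1 + 1 + 1 = 1888 (decimal)
Convert 0o40 (octal) → 4×8 = 32 (decimal)
Compute 1888 ÷ 32 = 59
Convert 59 (decimal) → 59 = 7×8 + 3 → 0o73 (octal)
0o73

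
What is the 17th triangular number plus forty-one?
The 17th triangular number = 17×18/2 = 153
Convert forty-one (English words) → 41 (decimal)
Compute 153 + 41 = 194
194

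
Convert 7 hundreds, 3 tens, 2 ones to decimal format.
Convert 7 hundreds, 3 tens, 2 ones (place-value notation) → 7×100 + 3×10 + 2 = 732 (decimal)
732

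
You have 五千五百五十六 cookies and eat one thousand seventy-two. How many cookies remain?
Convert 五千五百五十六 (Chinese numeral) → 5×1000 + 5×100 + 5×10 + 6 = 5556 (decimal)
Convert one thousand seventy-two (English words) → 1×1000 + 72 = 1072 (decimal)
Compute 5556 - 1072 = 4484
4484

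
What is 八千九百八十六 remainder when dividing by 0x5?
Convert 八千九百八十六 (Chinese numeral) → 8×1000 + 9×100 + 8×10 + 6 = 8986 (decimal)
Convert 0x5 (hexadecimal) → 5 (decimal)
Compute 8986 mod 5 = 1
1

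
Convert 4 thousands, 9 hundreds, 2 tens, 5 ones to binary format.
Convert 4 thousands, 9 hundreds, 2 tens, 5 ones (place-value notation) → 4×1000 + 9×100 + 2×10 + 5 = 4925 (decimal)
Convert 4925 (decimal) → 4925 = 4096 + 512 + 256 + 32 + 16 + 8 + 4 + 1 → 0b1001100111101 (binary)
0b1001100111101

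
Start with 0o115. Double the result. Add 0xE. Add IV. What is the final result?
Convert 0o115 (octal) → 1×64 + 1×8 + 5 = 77 (decimal)
Start: 77
77 × 2 = 154
Convert 0xE (hexadecimal) → 14 (decimal)
154 + 14 = 168
Convert IV (Roman numeral) → 4 (decimal)
168 + 4 = 172
172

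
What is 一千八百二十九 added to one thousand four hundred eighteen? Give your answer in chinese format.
Convert 一千八百二十九 (Chinese numeral) → 1×1000 + 8×100 + 2×10 + 9 = 1829 (decimal)
Convert one thousand four hundred eighteen (English words) → 1×1000 + 4×100 + 18 = 1418 (decimal)
Compute 1829 + 1418 = 3247
Convert 3247 (decimal) → 3247 = 3×1000 + 2×100 + 4×10 + 7 → 三千二百四十七 (Chinese numeral)
三千二百四十七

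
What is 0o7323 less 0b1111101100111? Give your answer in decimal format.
Convert 0o7323 (octal) → 7×512 + 3×64 + 2×8 + 3 = 3795 (decimal)
Convert 0b1111101100111 (binary) → 4096 + 2048 + 1024 + 512 + 256 + 64 + 32 + 4 + 2 + 1 = 8039 (decimal)
Compute 3795 - 8039 = -4244
-4244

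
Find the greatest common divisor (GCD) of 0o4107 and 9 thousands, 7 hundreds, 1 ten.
Convert 0o4107 (octal) → 4×512 + 1×64 + 7 = 2119 (decimal)
Convert 9 thousands, 7 hundreds, 1 ten (place-value notation) → 9×1000 + 7×100 + 1×10 = 9710 (decimal)
Compute gcd(2119, 9710) = 1
1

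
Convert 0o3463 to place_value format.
Convert 0o3463 (octal) → 3×512 + 4×64 + 6×8 + 3 = 1843 (decimal)
Convert 1843 (decimal) → 1843 = 1×1000 + 8×100 + 4×10 + 3 → 1 thousand, 8 hundreds, 4 tens, 3 ones (place-value notation)
1 thousand, 8 hundreds, 4 tens, 3 ones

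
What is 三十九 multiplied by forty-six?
Convert 三十九 (Chinese numeral) → 3×10 + 9 = 39 (decimal)
Convert forty-six (English words) → 46 (decimal)
Compute 39 × 46 = 1794
1794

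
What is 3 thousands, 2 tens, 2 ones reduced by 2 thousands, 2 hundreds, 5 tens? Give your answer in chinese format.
Convert 3 thousands, 2 tens, 2 ones (place-value notation) → 3×1000 + 2×10 + 2 = 3022 (decimal)
Convert 2 thousands, 2 hundreds, 5 tens (place-value notation) → 2×1000 + 2×100 + 5×10 = 2250 (decimal)
Compute 3022 - 2250 = 772
Convert 772 (decimal) → 772 = 7×100 + 7×10 + 2 → 七百七十二 (Chinese numeral)
七百七十二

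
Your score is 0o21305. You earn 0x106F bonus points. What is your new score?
Convert 0o21305 (octal) → 2×4096 + 1×512 + 3×64 + 5 = 8901 (decimal)
Convert 0x106F (hexadecimal) → 1×4096 + 6×16 + 15 = 4207 (decimal)
Compute 8901 + 4207 = 13108
13108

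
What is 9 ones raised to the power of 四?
Convert 9 ones (place-value notation) → 9 (decimal)
Convert 四 (Chinese numeral) → 4 (decimal)
Compute 9 ^ 4 = 6561
6561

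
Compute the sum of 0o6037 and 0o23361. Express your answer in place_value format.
Convert 0o6037 (octal) → 6×512 + 3×8 + 7 = 3103 (decimal)
Convert 0o23361 (octal) → 2×4096 + 3×512 + 3×64 + 6×8 + 1 = 9969 (decimal)
Compute 3103 + 9969 = 13072
Convert 13072 (decimal) → 13072 = 13×1000 + 7×10 + 2 → 13 thousands, 7 tens, 2 ones (place-value notation)
13 thousands, 7 tens, 2 ones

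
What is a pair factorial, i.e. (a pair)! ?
Convert a pair (colloquial) → 2 (decimal)
Compute 2! = 2
2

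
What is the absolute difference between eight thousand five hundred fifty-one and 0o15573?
Convert eight thousand five hundred fifty-one (English words) → 8×1000 + 5×100 + 51 = 8551 (decimal)
Convert 0o15573 (octal) → 1×4096 + 5×512 + 5×64 + 7×8 + 3 = 7035 (decimal)
Compute |8551 - 7035| = 1516
1516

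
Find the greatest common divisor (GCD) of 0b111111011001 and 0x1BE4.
Convert 0b111111011001 (binary) → 2048 + 1024 + 512 + 256 + 128 + 64 + 16 + 8 + 1 = 4057 (decimal)
Convert 0x1BE4 (hexadecimal) → 1×4096 + 11×256 + 14×16 + 4 = 7140 (decimal)
Compute gcd(4057, 7140) = 1
1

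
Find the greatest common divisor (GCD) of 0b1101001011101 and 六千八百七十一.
Convert 0b1101001011101 (binary) → 4096 + 2048 + 512 + 64 + 16 + 8 + 4 + 1 = 6749 (decimal)
Convert 六千八百七十一 (Chinese numeral) → 6×1000 + 8×100 + 7×10 + 1 = 6871 (decimal)
Compute gcd(6749, 6871) = 1
1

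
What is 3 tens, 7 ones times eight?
Convert 3 tens, 7 ones (place-value notation) → 3×10 + 7 = 37 (decimal)
Convert eight (English words) → 8 (decimal)
Compute 37 × 8 = 296
296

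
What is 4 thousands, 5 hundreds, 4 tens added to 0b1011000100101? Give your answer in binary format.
Convert 4 thousands, 5 hundreds, 4 tens (place-value notation) → 4×1000 + 5×100 + 4×10 = 4540 (decimal)
Convert 0b1011000100101 (binary) → 4096 + 1024 + 512 + 32 + 4 + 1 = 5669 (decimal)
Compute 4540 + 5669 = 10209
Convert 10209 (decimal) → 10209 = 8192 + 1024 + 512 + 256 + 128 + 64 + 32 + 1 → 0b10011111100001 (binary)
0b10011111100001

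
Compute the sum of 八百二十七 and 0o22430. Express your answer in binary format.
Convert 八百二十七 (Chinese numeral) → 8×100 + 2×10 + 7 = 827 (decimal)
Convert 0o22430 (octal) → 2×4096 + 2×512 + 4×64 + 3×8 = 9496 (decimal)
Compute 827 + 9496 = 10323
Convert 10323 (decimal) → 10323 = 8192 + 2048 + 64 + 16 + 2 + 1 → 0b10100001010011 (binary)
0b10100001010011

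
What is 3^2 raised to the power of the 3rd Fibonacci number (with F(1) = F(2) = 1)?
Convert 3^2 (power) → 9 (decimal)
Convert the 3rd Fibonacci number (with F(1) = F(2) = 1) (Fibonacci index) → 1, 1, 2 → 2 (decimal)
Compute 9 ^ 2 = 81
81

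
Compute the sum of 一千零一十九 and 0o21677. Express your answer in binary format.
Convert 一千零一十九 (Chinese numeral) → 1×1000 + 1×10 + 9 = 1019 (decimal)
Convert 0o21677 (octal) → 2×4096 + 1×512 + 6×64 + 7×8 + 7 = 9151 (decimal)
Compute 1019 + 9151 = 10170
Convert 10170 (decimal) → 10170 = 8192 + 1024 + 512 + 256 + 128 + 32 + 16 + 8 + 2 → 0b10011110111010 (binary)
0b10011110111010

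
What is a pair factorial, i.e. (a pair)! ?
Convert a pair (colloquial) → 2 (decimal)
Compute 2! = 2
2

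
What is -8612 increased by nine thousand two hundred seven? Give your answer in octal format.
Convert nine thousand two hundred seven (English words) → 9×1000 + 2×100 + 7 = 9207 (decimal)
Compute -8612 + 9207 = 595
Convert 595 (decimal) → 595 = 1×512 + 1×64 + 2×8 + 3 → 0o1123 (octal)
0o1123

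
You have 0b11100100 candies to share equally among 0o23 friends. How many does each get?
Convert 0b11100100 (binary) → 128 + 64 + 32 + 4 = 228 (decimal)
Convert 0o23 (octal) → 2×8 + 3 = 19 (decimal)
Compute 228 ÷ 19 = 12
12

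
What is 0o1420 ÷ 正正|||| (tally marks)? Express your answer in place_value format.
Convert 0o1420 (octal) → 1×512 + 4×64 + 2×8 = 784 (decimal)
Convert 正正|||| (tally marks) → 5 + 5 + 4 = 14 (decimal)
Compute 784 ÷ 14 = 56
Convert 56 (decimal) → 56 = 5×10 + 6 → 5 tens, 6 ones (place-value notation)
5 tens, 6 ones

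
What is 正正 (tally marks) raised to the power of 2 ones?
Convert 正正 (tally marks) → 5 + 5 = 10 (decimal)
Convert 2 ones (place-value notation) → 2 (decimal)
Compute 10 ^ 2 = 100
100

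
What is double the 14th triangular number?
The 14th triangular number = 14×15/2 = 105
Compute 105 × 2 = 210
210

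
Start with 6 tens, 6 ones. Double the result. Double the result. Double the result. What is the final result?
Convert 6 tens, 6 ones (place-value notation) → 6×10 + 6 = 66 (decimal)
Start: 66
66 × 2 = 132
132 × 2 = 264
264 × 2 = 528
528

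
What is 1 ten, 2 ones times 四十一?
Convert 1 ten, 2 ones (place-value notation) → 1×10 + 2 = 12 (decimal)
Convert 四十一 (Chinese numeral) → 4×10 + 1 = 41 (decimal)
Compute 12 × 41 = 492
492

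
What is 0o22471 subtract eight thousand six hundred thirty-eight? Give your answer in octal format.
Convert 0o22471 (octal) → 2×4096 + 2×512 + 4×64 + 7×8 + 1 = 9529 (decimal)
Convert eight thousand six hundred thirty-eight (English words) → 8×1000 + 6×100 + 38 = 8638 (decimal)
Compute 9529 - 8638 = 891
Convert 891 (decimal) → 891 = 1×512 + 5×64 + 7×8 + 3 → 0o1573 (octal)
0o1573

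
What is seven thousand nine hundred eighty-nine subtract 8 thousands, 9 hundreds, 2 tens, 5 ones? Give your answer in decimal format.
Convert seven thousand nine hundred eighty-nine (English words) → 7×1000 + 9×100 + 89 = 7989 (decimal)
Convert 8 thousands, 9 hundreds, 2 tens, 5 ones (place-value notation) → 8×1000 + 9×100 + 2×10 + 5 = 8925 (decimal)
Compute 7989 - 8925 = -936
-936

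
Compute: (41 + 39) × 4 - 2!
Convert 2! (factorial) → 2 (decimal)
Expression in decimal: (41 + 39) × 4 - 2
Parentheses first: 41 + 39 = 80
Multiply: 80 × 4 = 320
Subtract: 320 - 2 = 318
318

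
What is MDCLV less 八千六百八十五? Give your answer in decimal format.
Convert MDCLV (Roman numeral) → 1000 + 500 + 100 + 50 + 5 = 1655 (decimal)
Convert 八千六百八十五 (Chinese numeral) → 8×1000 + 6×100 + 8×10 + 5 = 8685 (decimal)
Compute 1655 - 8685 = -7030
-7030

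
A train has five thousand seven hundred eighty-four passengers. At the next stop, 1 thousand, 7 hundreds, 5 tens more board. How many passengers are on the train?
Convert five thousand seven hundred eighty-four (English words) → 5×1000 + 7×100 + 84 = 5784 (decimal)
Convert 1 thousand, 7 hundreds, 5 tens (place-value notation) → 1×1000 + 7×100 + 5×10 = 1750 (decimal)
Compute 5784 + 1750 = 7534
7534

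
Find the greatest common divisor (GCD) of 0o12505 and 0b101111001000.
Convert 0o12505 (octal) → 1×4096 + 2×512 + 5×64 + 5 = 5445 (decimal)
Convert 0b101111001000 (binary) → 2048 + 512 + 256 + 128 + 64 + 8 = 3016 (decimal)
Compute gcd(5445, 3016) = 1
1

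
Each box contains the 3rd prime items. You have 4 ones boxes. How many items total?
Convert the 3rd prime (prime index) → 5 (decimal)
Convert 4 ones (place-value notation) → 4 (decimal)
Compute 5 × 4 = 20
20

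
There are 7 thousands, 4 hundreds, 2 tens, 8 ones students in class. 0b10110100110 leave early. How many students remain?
Convert 7 thousands, 4 hundreds, 2 tens, 8 ones (place-value notation) → 7×1000 + 4×100 + 2×10 + 8 = 7428 (decimal)
Convert 0b10110100110 (binary) → 1024 + 256 + 128 + 32 + 4 + 2 = 1446 (decimal)
Compute 7428 - 1446 = 5982
5982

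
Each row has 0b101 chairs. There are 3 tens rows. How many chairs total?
Convert 0b101 (binary) → 4 + 1 = 5 (decimal)
Convert 3 tens (place-value notation) → 3×10 = 30 (decimal)
Compute 5 × 30 = 150
150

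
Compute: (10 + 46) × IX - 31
Convert IX (Roman numeral) → 9 (decimal)
Expression in decimal: (10 + 46) × 9 - 31
Parentheses first: 10 + 46 = 56
Multiply: 56 × 9 = 504
Subtract: 504 - 31 = 473
473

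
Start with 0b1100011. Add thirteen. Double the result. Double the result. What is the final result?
Convert 0b1100011 (binary) → 64 + 32 + 2 + 1 = 99 (decimal)
Start: 99
Convert thirteen (English words) → 13 (decimal)
99 + 13 = 112
112 × 2 = 224
224 × 2 = 448
448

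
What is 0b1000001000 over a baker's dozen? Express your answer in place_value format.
Convert 0b1000001000 (binary) → 512 + 8 = 520 (decimal)
Convert a baker's dozen (colloquial) → 13 (decimal)
Compute 520 ÷ 13 = 40
Convert 40 (decimal) → 40 = 4×10 → 4 tens (place-value notation)
4 tens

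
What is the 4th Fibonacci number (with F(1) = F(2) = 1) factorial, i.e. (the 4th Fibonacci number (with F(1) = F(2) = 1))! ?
Convert the 4th Fibonacci number (with F(1) = F(2) = 1) (Fibonacci index) → 1, 1, 2, 3 → 3 (decimal)
Compute 3! = 6
6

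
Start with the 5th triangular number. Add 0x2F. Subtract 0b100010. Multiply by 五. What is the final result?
Convert the 5th triangular number (triangular index) → 5×6/2 = 15 (decimal)
Start: 15
Convert 0x2F (hexadecimal) → 2×16 + 15 = 47 (decimal)
15 + 47 = 62
Convert 0b100010 (binary) → 32 + 2 = 34 (decimal)
62 - 34 = 28
Convert 五 (Chinese numeral) → 5 (decimal)
28 × 5 = 140
140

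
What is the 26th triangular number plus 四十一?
The 26th triangular number = 26×27/2 = 351
Convert 四十一 (Chinese numeral) → 4×10 + 1 = 41 (decimal)
Compute 351 + 41 = 392
392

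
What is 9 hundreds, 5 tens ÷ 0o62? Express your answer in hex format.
Convert 9 hundreds, 5 tens (place-value notation) → 9×100 + 5×10 = 950 (decimal)
Convert 0o62 (octal) → 6×8 + 2 = 50 (decimal)
Compute 950 ÷ 50 = 19
Convert 19 (decimal) → 19 = 1×16 + 3 → 0x13 (hexadecimal)
0x13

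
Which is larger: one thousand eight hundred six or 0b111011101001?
Convert one thousand eight hundred six (English words) → 1×1000 + 8×100 + 6 = 1806 (decimal)
Convert 0b111011101001 (binary) → 2048 + 1024 + 512 + 128 + 64 + 32 + 8 + 1 = 3817 (decimal)
Compare 1806 vs 3817: larger = 3817
3817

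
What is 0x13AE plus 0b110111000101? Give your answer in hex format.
Convert 0x13AE (hexadecimal) → 1×4096 + 3×256 + 10×16 + 14 = 5038 (decimal)
Convert 0b110111000101 (binary) → 2048 + 1024 + 256 + 128 + 64 + 4 + 1 = 3525 (decimal)
Compute 5038 + 3525 = 8563
Convert 8563 (decimal) → 8563 = 2×4096 + 1×256 + 7×16 + 3 → 0x2173 (hexadecimal)
0x2173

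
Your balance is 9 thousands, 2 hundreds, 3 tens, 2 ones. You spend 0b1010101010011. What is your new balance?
Convert 9 thousands, 2 hundreds, 3 tens, 2 ones (place-value notation) → 9×1000 + 2×100 + 3×10 + 2 = 9232 (decimal)
Convert 0b1010101010011 (binary) → 4096 + 1024 + 256 + 64 + 16 + 2 + 1 = 5459 (decimal)
Compute 9232 - 5459 = 3773
3773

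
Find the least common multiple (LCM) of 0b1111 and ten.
Convert 0b1111 (binary) → 8 + 4 + 2 + 1 = 15 (decimal)
Convert ten (English words) → 10 (decimal)
Compute lcm(15, 10) = 30
30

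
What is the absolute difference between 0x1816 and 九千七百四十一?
Convert 0x1816 (hexadecimal) → 1×4096 + 8×256 + 1×16 + 6 = 6166 (decimal)
Convert 九千七百四十一 (Chinese numeral) → 9×1000 + 7×100 + 4×10 + 1 = 9741 (decimal)
Compute |6166 - 9741| = 3575
3575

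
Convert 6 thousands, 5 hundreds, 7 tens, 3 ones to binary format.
Convert 6 thousands, 5 hundreds, 7 tens, 3 ones (place-value notation) → 6×1000 + 5×100 + 7×10 + 3 = 6573 (decimal)
Convert 6573 (decimal) → 6573 = 4096 + 2048 + 256 + 128 + 32 + 8 + 4 + 1 → 0b1100110101101 (binary)
0b1100110101101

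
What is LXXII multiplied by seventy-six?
Convert LXXII (Roman numeral) → 50 + 10 + 10 + 1 + 1 = 72 (decimal)
Convert seventy-six (English words) → 76 (decimal)
Compute 72 × 76 = 5472
5472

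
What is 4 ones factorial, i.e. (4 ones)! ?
Convert 4 ones (place-value notation) → 4 (decimal)
Compute 4! = 24
24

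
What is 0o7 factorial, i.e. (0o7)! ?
Convert 0o7 (octal) → 7 (decimal)
Compute 7! = 5040
5040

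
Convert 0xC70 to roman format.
Convert 0xC70 (hexadecimal) → 12×256 + 7×16 = 3184 (decimal)
Convert 3184 (decimal) → 3184 = 1000 + 1000 + 1000 + 100 + 50 + 10 + 10 + 10 + 4 → MMMCLXXXIV (Roman numeral)
MMMCLXXXIV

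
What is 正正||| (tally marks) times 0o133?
Convert 正正||| (tally marks) → 5 + 5 + 3 = 13 (decimal)
Convert 0o133 (octal) → 1×64 + 3×8 + 3 = 91 (decimal)
Compute 13 × 91 = 1183
1183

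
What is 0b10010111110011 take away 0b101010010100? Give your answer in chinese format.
Convert 0b10010111110011 (binary) → 8192 + 1024 + 256 + 128 + 64 + 32 + 16 + 2 + 1 = 9715 (decimal)
Convert 0b101010010100 (binary) → 2048 + 512 + 128 + 16 + 4 = 2708 (decimal)
Compute 9715 - 2708 = 7007
Convert 7007 (decimal) → 7007 = 7×1000 + 7 → 七千零七 (Chinese numeral)
七千零七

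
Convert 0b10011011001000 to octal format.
Convert 0b10011011001000 (binary) → 8192 + 1024 + 512 + 128 + 64 + 8 = 9928 (decimal)
Convert 9928 (decimal) → 9928 = 2×4096 + 3×512 + 3×64 + 1×8 → 0o23310 (octal)
0o23310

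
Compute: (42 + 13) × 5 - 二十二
Convert 二十二 (Chinese numeral) → 2×10 + 2 = 22 (decimal)
Expression in decimal: (42 + 13) × 5 - 22
Parentheses first: 42 + 13 = 55
Multiply: 55 × 5 = 275
Subtract: 275 - 22 = 253
253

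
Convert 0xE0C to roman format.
Convert 0xE0C (hexadecimal) → 14×256 + 12 = 3596 (decimal)
Convert 3596 (decimal) → 3596 = 1000 + 1000 + 1000 + 500 + 90 + 5 + 1 → MMMDXCVI (Roman numeral)
MMMDXCVI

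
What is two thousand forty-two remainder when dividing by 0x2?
Convert two thousand forty-two (English words) → 2×1000 + 42 = 2042 (decimal)
Convert 0x2 (hexadecimal) → 2 (decimal)
Compute 2042 mod 2 = 0
0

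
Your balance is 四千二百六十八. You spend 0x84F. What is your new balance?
Convert 四千二百六十八 (Chinese numeral) → 4×1000 + 2×100 + 6×10 + 8 = 4268 (decimal)
Convert 0x84F (hexadecimal) → 8×256 + 4×16 + 15 = 2127 (decimal)
Compute 4268 - 2127 = 2141
2141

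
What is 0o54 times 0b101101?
Convert 0o54 (octal) → 5×8 + 4 = 44 (decimal)
Convert 0b101101 (binary) → 32 + 8 + 4 + 1 = 45 (decimal)
Compute 44 × 45 = 1980
1980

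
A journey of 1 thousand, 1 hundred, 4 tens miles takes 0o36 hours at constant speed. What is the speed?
Convert 1 thousand, 1 hundred, 4 tens (place-value notation) → 1×1000 + 1×100 + 4×10 = 1140 (decimal)
Convert 0o36 (octal) → 3×8 + 6 = 30 (decimal)
Compute 1140 ÷ 30 = 38
38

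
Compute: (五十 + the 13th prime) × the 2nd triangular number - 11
Convert 五十 (Chinese numeral) → 5×10 = 50 (decimal)
Convert the 13th prime (prime index) → 41 (decimal)
Convert the 2nd triangular number (triangular index) → 2×3/2 = 3 (decimal)
Expression in decimal: (50 + 41) × 3 - 11
Parentheses first: 50 + 41 = 91
Multiply: 91 × 3 = 273
Subtract: 273 - 11 = 262
262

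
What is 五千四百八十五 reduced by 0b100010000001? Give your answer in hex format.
Convert 五千四百八十五 (Chinese numeral) → 5×1000 + 4×100 + 8×10 + 5 = 5485 (decimal)
Convert 0b100010000001 (binary) → 2048 + 128 + 1 = 2177 (decimal)
Compute 5485 - 2177 = 3308
Convert 3308 (decimal) → 3308 = 12×256 + 14×16 + 12 → 0xCEC (hexadecimal)
0xCEC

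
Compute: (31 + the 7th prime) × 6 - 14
Convert the 7th prime (prime index) → 17 (decimal)
Expression in decimal: (31 + 17) × 6 - 14
Parentheses first: 31 + 17 = 48
Multiply: 48 × 6 = 288
Subtract: 288 - 14 = 274
274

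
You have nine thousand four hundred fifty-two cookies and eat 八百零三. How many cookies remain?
Convert nine thousand four hundred fifty-two (English words) → 9×1000 + 4×100 + 52 = 9452 (decimal)
Convert 八百零三 (Chinese numeral) → 8×100 + 3 = 803 (decimal)
Compute 9452 - 803 = 8649
8649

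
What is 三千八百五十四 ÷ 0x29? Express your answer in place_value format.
Convert 三千八百五十四 (Chinese numeral) → 3×1000 + 8×100 + 5×10 + 4 = 3854 (decimal)
Convert 0x29 (hexadecimal) → 2×16 + 9 = 41 (decimal)
Compute 3854 ÷ 41 = 94
Convert 94 (decimal) → 94 = 9×10 + 4 → 9 tens, 4 ones (place-value notation)
9 tens, 4 ones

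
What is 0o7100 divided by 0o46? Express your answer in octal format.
Convert 0o7100 (octal) → 7×512 + 1×64 = 3648 (decimal)
Convert 0o46 (octal) → 4×8 + 6 = 38 (decimal)
Compute 3648 ÷ 38 = 96
Convert 96 (decimal) → 96 = 1×64 + 4×8 → 0o140 (octal)
0o140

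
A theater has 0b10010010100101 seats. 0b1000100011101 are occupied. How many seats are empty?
Convert 0b10010010100101 (binary) → 8192 + 1024 + 128 + 32 + 4 + 1 = 9381 (decimal)
Convert 0b1000100011101 (binary) → 4096 + 256 + 16 + 8 + 4 + 1 = 4381 (decimal)
Compute 9381 - 4381 = 5000
5000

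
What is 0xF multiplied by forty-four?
Convert 0xF (hexadecimal) → 15 (decimal)
Convert forty-four (English words) → 44 (decimal)
Compute 15 × 44 = 660
660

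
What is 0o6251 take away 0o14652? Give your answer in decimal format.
Convert 0o6251 (octal) → 6×512 + 2×64 + 5×8 + 1 = 3241 (decimal)
Convert 0o14652 (octal) → 1×4096 + 4×512 + 6×64 + 5×8 + 2 = 6570 (decimal)
Compute 3241 - 6570 = -3329
-3329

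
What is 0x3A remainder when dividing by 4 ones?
Convert 0x3A (hexadecimal) → 3×16 + 10 = 58 (decimal)
Convert 4 ones (place-value notation) → 4 (decimal)
Compute 58 mod 4 = 2
2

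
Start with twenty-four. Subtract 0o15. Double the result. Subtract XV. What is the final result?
Convert twenty-four (English words) → 24 (decimal)
Start: 24
Convert 0o15 (octal) → 1×8 + 5 = 13 (decimal)
24 - 13 = 11
11 × 2 = 22
Convert XV (Roman numeral) → 10 + 5 = 15 (decimal)
22 - 15 = 7
7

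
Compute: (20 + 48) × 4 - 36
Parentheses first: 20 + 48 = 68
Multiply: 68 × 4 = 272
Subtract: 272 - 36 = 236
236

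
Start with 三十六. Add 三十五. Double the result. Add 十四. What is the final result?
Convert 三十六 (Chinese numeral) → 3×10 + 6 = 36 (decimal)
Start: 36
Convert 三十五 (Chinese numeral) → 3×10 + 5 = 35 (decimal)
36 + 35 = 71
71 × 2 = 142
Convert 十四 (Chinese numeral) → 1×10 + 4 = 14 (decimal)
142 + 14 = 156
156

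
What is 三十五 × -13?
Convert 三十五 (Chinese numeral) → 3×10 + 5 = 35 (decimal)
Compute 35 × -13 = -455
-455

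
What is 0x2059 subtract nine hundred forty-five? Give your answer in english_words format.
Convert 0x2059 (hexadecimal) → 2×4096 + 5×16 + 9 = 8281 (decimal)
Convert nine hundred forty-five (English words) → 9×100 + 45 = 945 (decimal)
Compute 8281 - 945 = 7336
Convert 7336 (decimal) → 7336 = 7×1000 + 3×100 + 36 → seven thousand three hundred thirty-six (English words)
seven thousand three hundred thirty-six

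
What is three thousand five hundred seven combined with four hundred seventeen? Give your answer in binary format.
Convert three thousand five hundred seven (English words) → 3×1000 + 5×100 + 7 = 3507 (decimal)
Convert four hundred seventeen (English words) → 4×100 + 17 = 417 (decimal)
Compute 3507 + 417 = 3924
Convert 3924 (decimal) → 3924 = 2048 + 1024 + 512 + 256 + 64 + 16 + 4 → 0b111101010100 (binary)
0b111101010100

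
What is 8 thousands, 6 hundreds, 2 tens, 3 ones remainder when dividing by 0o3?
Convert 8 thousands, 6 hundreds, 2 tens, 3 ones (place-value notation) → 8×1000 + 6×100 + 2×10 + 3 = 8623 (decimal)
Convert 0o3 (octal) → 3 (decimal)
Compute 8623 mod 3 = 1
1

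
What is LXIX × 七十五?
Convert LXIX (Roman numeral) → 50 + 10 + 9 = 69 (decimal)
Convert 七十五 (Chinese numeral) → 7×10 + 5 = 75 (decimal)
Compute 69 × 75 = 5175
5175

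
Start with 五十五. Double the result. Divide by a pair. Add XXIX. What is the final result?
Convert 五十五 (Chinese numeral) → 5×10 + 5 = 55 (decimal)
Start: 55
55 × 2 = 110
Convert a pair (colloquial) → 2 (decimal)
110 ÷ 2 = 55
Convert XXIX (Roman numeral) → 10 + 10 + 9 = 29 (decimal)
55 + 29 = 84
84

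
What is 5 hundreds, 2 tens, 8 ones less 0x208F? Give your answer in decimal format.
Convert 5 hundreds, 2 tens, 8 ones (place-value notation) → 5×100 + 2×10 + 8 = 528 (decimal)
Convert 0x208F (hexadecimal) → 2×4096 + 8×16 + 15 = 8335 (decimal)
Compute 528 - 8335 = -7807
-7807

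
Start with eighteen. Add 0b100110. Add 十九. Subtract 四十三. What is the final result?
Convert eighteen (English words) → 18 (decimal)
Start: 18
Convert 0b100110 (binary) → 32 + 4 + 2 = 38 (decimal)
18 + 38 = 56
Convert 十九 (Chinese numeral) → 1×10 + 9 = 19 (decimal)
56 + 19 = 75
Convert 四十三 (Chinese numeral) → 4×10 + 3 = 43 (decimal)
75 - 43 = 32
32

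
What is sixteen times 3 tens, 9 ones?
Convert sixteen (English words) → 16 (decimal)
Convert 3 tens, 9 ones (place-value notation) → 3×10 + 9 = 39 (decimal)
Compute 16 × 39 = 624
624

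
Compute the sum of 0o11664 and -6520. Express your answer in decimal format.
Convert 0o11664 (octal) → 1×4096 + 1×512 + 6×64 + 6×8 + 4 = 5044 (decimal)
Compute 5044 + -6520 = -1476
-1476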